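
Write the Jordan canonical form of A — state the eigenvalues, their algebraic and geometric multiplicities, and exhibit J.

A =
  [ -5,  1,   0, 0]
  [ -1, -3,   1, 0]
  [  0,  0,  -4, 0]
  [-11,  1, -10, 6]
J_3(-4) ⊕ J_1(6)

The characteristic polynomial is
  det(x·I − A) = x^4 + 6*x^3 - 24*x^2 - 224*x - 384 = (x - 6)*(x + 4)^3

Eigenvalues and multiplicities (the geometric multiplicity of λ is n − rank(A − λI), which equals the number of Jordan blocks for λ):
  λ = -4: algebraic multiplicity = 3, geometric multiplicity = 1
  λ = 6: algebraic multiplicity = 1, geometric multiplicity = 1

Determining the block sizes for each eigenvalue:
  λ = -4: one block (gm = 1), so the single block has size am = 3 → block sizes [3]
  λ = 6: one block (gm = 1), so the single block has size am = 1 → block sizes [1]

Assembling the blocks gives a Jordan form
J =
  [-4,  1,  0, 0]
  [ 0, -4,  1, 0]
  [ 0,  0, -4, 0]
  [ 0,  0,  0, 6]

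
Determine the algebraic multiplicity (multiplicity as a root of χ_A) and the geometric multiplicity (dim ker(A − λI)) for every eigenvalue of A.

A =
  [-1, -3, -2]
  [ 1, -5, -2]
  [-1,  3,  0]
λ = -2: alg = 3, geom = 2

Step 1 — factor the characteristic polynomial to read off the algebraic multiplicities:
  χ_A(x) = (x + 2)^3

Step 2 — compute geometric multiplicities via the rank-nullity identity g(λ) = n − rank(A − λI):
  rank(A − (-2)·I) = 1, so dim ker(A − (-2)·I) = n − 1 = 2

Summary:
  λ = -2: algebraic multiplicity = 3, geometric multiplicity = 2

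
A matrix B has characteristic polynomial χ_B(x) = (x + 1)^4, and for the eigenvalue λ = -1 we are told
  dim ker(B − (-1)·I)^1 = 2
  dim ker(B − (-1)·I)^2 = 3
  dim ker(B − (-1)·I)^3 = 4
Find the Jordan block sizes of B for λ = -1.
Block sizes for λ = -1: [3, 1]

From the dimensions of kernels of powers, the number of Jordan blocks of size at least j is d_j − d_{j−1} where d_j = dim ker(N^j) (with d_0 = 0). Computing the differences gives [2, 1, 1].
The number of blocks of size exactly k is (#blocks of size ≥ k) − (#blocks of size ≥ k + 1), so the partition is: 1 block(s) of size 1, 1 block(s) of size 3.
In nonincreasing order the block sizes are [3, 1].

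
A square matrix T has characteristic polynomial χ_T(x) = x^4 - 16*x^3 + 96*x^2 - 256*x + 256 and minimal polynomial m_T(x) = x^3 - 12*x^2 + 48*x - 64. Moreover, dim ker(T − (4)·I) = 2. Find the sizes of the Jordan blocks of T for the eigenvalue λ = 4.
Block sizes for λ = 4: [3, 1]

Step 1 — from the characteristic polynomial, algebraic multiplicity of λ = 4 is 4. From dim ker(T − (4)·I) = 2, there are exactly 2 Jordan blocks for λ = 4.
Step 2 — from the minimal polynomial, the factor (x − 4)^3 tells us the largest block for λ = 4 has size 3.
Step 3 — with total size 4, 2 blocks, and largest block 3, the block sizes (in nonincreasing order) are [3, 1].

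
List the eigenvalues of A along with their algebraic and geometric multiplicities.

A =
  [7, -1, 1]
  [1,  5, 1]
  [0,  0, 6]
λ = 6: alg = 3, geom = 2

Step 1 — factor the characteristic polynomial to read off the algebraic multiplicities:
  χ_A(x) = (x - 6)^3

Step 2 — compute geometric multiplicities via the rank-nullity identity g(λ) = n − rank(A − λI):
  rank(A − (6)·I) = 1, so dim ker(A − (6)·I) = n − 1 = 2

Summary:
  λ = 6: algebraic multiplicity = 3, geometric multiplicity = 2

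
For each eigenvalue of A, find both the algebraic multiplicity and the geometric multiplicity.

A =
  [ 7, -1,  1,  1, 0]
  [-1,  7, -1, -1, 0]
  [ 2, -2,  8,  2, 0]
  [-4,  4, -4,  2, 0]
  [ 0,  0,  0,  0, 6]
λ = 6: alg = 5, geom = 4

Step 1 — factor the characteristic polynomial to read off the algebraic multiplicities:
  χ_A(x) = (x - 6)^5

Step 2 — compute geometric multiplicities via the rank-nullity identity g(λ) = n − rank(A − λI):
  rank(A − (6)·I) = 1, so dim ker(A − (6)·I) = n − 1 = 4

Summary:
  λ = 6: algebraic multiplicity = 5, geometric multiplicity = 4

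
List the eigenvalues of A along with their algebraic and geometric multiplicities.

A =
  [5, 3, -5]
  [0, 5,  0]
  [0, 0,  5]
λ = 5: alg = 3, geom = 2

Step 1 — factor the characteristic polynomial to read off the algebraic multiplicities:
  χ_A(x) = (x - 5)^3

Step 2 — compute geometric multiplicities via the rank-nullity identity g(λ) = n − rank(A − λI):
  rank(A − (5)·I) = 1, so dim ker(A − (5)·I) = n − 1 = 2

Summary:
  λ = 5: algebraic multiplicity = 3, geometric multiplicity = 2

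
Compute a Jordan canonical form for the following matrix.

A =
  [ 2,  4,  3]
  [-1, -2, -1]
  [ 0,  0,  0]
J_3(0)

The characteristic polynomial is
  det(x·I − A) = x^3

Eigenvalues and multiplicities (the geometric multiplicity of λ is n − rank(A − λI), which equals the number of Jordan blocks for λ):
  λ = 0: algebraic multiplicity = 3, geometric multiplicity = 1

Determining the block sizes for each eigenvalue:
  λ = 0: one block (gm = 1), so the single block has size am = 3 → block sizes [3]

Assembling the blocks gives a Jordan form
J =
  [0, 1, 0]
  [0, 0, 1]
  [0, 0, 0]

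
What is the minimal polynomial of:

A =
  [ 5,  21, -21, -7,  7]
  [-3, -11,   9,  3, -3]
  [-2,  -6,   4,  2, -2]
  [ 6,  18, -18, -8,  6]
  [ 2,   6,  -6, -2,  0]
x^2 + 4*x + 4

The characteristic polynomial is χ_A(x) = (x + 2)^5, so the eigenvalues are known. The minimal polynomial is
  m_A(x) = Π_λ (x − λ)^{k_λ}
where k_λ is the size of the *largest* Jordan block for λ (equivalently, the smallest k with (A − λI)^k v = 0 for every generalised eigenvector v of λ).

  λ = -2: largest Jordan block has size 2, contributing (x + 2)^2

So m_A(x) = (x + 2)^2 = x^2 + 4*x + 4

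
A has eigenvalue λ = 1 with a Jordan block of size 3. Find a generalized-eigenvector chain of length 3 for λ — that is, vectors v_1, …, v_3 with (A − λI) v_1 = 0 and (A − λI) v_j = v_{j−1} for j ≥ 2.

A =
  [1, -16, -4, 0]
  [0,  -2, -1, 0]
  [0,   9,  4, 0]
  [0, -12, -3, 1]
A Jordan chain for λ = 1 of length 3:
v_1 = (12, 0, 0, 9)ᵀ
v_2 = (-16, -3, 9, -12)ᵀ
v_3 = (0, 1, 0, 0)ᵀ

Let N = A − (1)·I. We want v_3 with N^3 v_3 = 0 but N^2 v_3 ≠ 0; then v_{j-1} := N · v_j for j = 3, …, 2.

Pick v_3 = (0, 1, 0, 0)ᵀ.
Then v_2 = N · v_3 = (-16, -3, 9, -12)ᵀ.
Then v_1 = N · v_2 = (12, 0, 0, 9)ᵀ.

Sanity check: (A − (1)·I) v_1 = (0, 0, 0, 0)ᵀ = 0. ✓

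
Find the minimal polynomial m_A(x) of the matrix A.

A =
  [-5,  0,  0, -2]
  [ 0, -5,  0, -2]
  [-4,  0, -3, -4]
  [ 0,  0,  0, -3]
x^2 + 8*x + 15

The characteristic polynomial is χ_A(x) = (x + 3)^2*(x + 5)^2, so the eigenvalues are known. The minimal polynomial is
  m_A(x) = Π_λ (x − λ)^{k_λ}
where k_λ is the size of the *largest* Jordan block for λ (equivalently, the smallest k with (A − λI)^k v = 0 for every generalised eigenvector v of λ).

  λ = -5: largest Jordan block has size 1, contributing (x + 5)
  λ = -3: largest Jordan block has size 1, contributing (x + 3)

So m_A(x) = (x + 3)*(x + 5) = x^2 + 8*x + 15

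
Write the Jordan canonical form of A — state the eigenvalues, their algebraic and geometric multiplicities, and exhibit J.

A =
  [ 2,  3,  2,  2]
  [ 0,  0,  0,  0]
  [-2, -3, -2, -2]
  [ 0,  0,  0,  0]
J_2(0) ⊕ J_1(0) ⊕ J_1(0)

The characteristic polynomial is
  det(x·I − A) = x^4

Eigenvalues and multiplicities (the geometric multiplicity of λ is n − rank(A − λI), which equals the number of Jordan blocks for λ):
  λ = 0: algebraic multiplicity = 4, geometric multiplicity = 3

Determining the block sizes for each eigenvalue:
  λ = 0: 3 blocks summing to 4 forces exactly one block of size 2 and the rest size 1 → block sizes [2, 1, 1]

Assembling the blocks gives a Jordan form
J =
  [0, 1, 0, 0]
  [0, 0, 0, 0]
  [0, 0, 0, 0]
  [0, 0, 0, 0]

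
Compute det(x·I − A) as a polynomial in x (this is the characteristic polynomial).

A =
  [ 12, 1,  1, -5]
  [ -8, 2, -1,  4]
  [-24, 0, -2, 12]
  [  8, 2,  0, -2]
x^4 - 10*x^3 + 36*x^2 - 56*x + 32

Expanding det(x·I − A) (e.g. by cofactor expansion or by noting that A is similar to its Jordan form J, which has the same characteristic polynomial as A) gives
  χ_A(x) = x^4 - 10*x^3 + 36*x^2 - 56*x + 32
which factors as (x - 4)*(x - 2)^3. The eigenvalues (with algebraic multiplicities) are λ = 2 with multiplicity 3, λ = 4 with multiplicity 1.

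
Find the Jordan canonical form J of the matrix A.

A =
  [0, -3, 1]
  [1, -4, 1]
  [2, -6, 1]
J_2(-1) ⊕ J_1(-1)

The characteristic polynomial is
  det(x·I − A) = x^3 + 3*x^2 + 3*x + 1 = (x + 1)^3

Eigenvalues and multiplicities (the geometric multiplicity of λ is n − rank(A − λI), which equals the number of Jordan blocks for λ):
  λ = -1: algebraic multiplicity = 3, geometric multiplicity = 2

Determining the block sizes for each eigenvalue:
  λ = -1: 2 blocks summing to 3 forces exactly one block of size 2 and the rest size 1 → block sizes [2, 1]

Assembling the blocks gives a Jordan form
J =
  [-1,  1,  0]
  [ 0, -1,  0]
  [ 0,  0, -1]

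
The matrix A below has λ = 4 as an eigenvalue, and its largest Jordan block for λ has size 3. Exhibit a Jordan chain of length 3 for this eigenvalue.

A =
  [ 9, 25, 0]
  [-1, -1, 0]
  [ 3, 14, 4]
A Jordan chain for λ = 4 of length 3:
v_1 = (0, 0, 1)ᵀ
v_2 = (5, -1, 3)ᵀ
v_3 = (1, 0, 0)ᵀ

Let N = A − (4)·I. We want v_3 with N^3 v_3 = 0 but N^2 v_3 ≠ 0; then v_{j-1} := N · v_j for j = 3, …, 2.

Pick v_3 = (1, 0, 0)ᵀ.
Then v_2 = N · v_3 = (5, -1, 3)ᵀ.
Then v_1 = N · v_2 = (0, 0, 1)ᵀ.

Sanity check: (A − (4)·I) v_1 = (0, 0, 0)ᵀ = 0. ✓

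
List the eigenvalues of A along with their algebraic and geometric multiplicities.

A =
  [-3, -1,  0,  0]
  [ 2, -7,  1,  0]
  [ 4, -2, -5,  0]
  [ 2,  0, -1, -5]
λ = -5: alg = 4, geom = 2

Step 1 — factor the characteristic polynomial to read off the algebraic multiplicities:
  χ_A(x) = (x + 5)^4

Step 2 — compute geometric multiplicities via the rank-nullity identity g(λ) = n − rank(A − λI):
  rank(A − (-5)·I) = 2, so dim ker(A − (-5)·I) = n − 2 = 2

Summary:
  λ = -5: algebraic multiplicity = 4, geometric multiplicity = 2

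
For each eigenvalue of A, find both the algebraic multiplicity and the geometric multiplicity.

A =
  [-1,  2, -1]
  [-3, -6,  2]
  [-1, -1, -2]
λ = -3: alg = 3, geom = 1

Step 1 — factor the characteristic polynomial to read off the algebraic multiplicities:
  χ_A(x) = (x + 3)^3

Step 2 — compute geometric multiplicities via the rank-nullity identity g(λ) = n − rank(A − λI):
  rank(A − (-3)·I) = 2, so dim ker(A − (-3)·I) = n − 2 = 1

Summary:
  λ = -3: algebraic multiplicity = 3, geometric multiplicity = 1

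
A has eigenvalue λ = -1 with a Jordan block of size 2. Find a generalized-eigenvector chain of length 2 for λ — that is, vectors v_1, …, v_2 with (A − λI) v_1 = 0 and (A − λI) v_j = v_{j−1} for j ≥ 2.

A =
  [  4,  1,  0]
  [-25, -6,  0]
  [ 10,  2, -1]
A Jordan chain for λ = -1 of length 2:
v_1 = (5, -25, 10)ᵀ
v_2 = (1, 0, 0)ᵀ

Let N = A − (-1)·I. We want v_2 with N^2 v_2 = 0 but N^1 v_2 ≠ 0; then v_{j-1} := N · v_j for j = 2, …, 2.

Pick v_2 = (1, 0, 0)ᵀ.
Then v_1 = N · v_2 = (5, -25, 10)ᵀ.

Sanity check: (A − (-1)·I) v_1 = (0, 0, 0)ᵀ = 0. ✓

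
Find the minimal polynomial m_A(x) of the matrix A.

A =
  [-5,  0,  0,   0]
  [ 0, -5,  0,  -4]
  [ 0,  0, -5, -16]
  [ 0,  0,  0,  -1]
x^2 + 6*x + 5

The characteristic polynomial is χ_A(x) = (x + 1)*(x + 5)^3, so the eigenvalues are known. The minimal polynomial is
  m_A(x) = Π_λ (x − λ)^{k_λ}
where k_λ is the size of the *largest* Jordan block for λ (equivalently, the smallest k with (A − λI)^k v = 0 for every generalised eigenvector v of λ).

  λ = -5: largest Jordan block has size 1, contributing (x + 5)
  λ = -1: largest Jordan block has size 1, contributing (x + 1)

So m_A(x) = (x + 1)*(x + 5) = x^2 + 6*x + 5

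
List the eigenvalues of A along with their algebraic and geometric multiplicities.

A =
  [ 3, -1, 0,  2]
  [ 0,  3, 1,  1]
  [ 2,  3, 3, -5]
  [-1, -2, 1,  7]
λ = 4: alg = 4, geom = 2

Step 1 — factor the characteristic polynomial to read off the algebraic multiplicities:
  χ_A(x) = (x - 4)^4

Step 2 — compute geometric multiplicities via the rank-nullity identity g(λ) = n − rank(A − λI):
  rank(A − (4)·I) = 2, so dim ker(A − (4)·I) = n − 2 = 2

Summary:
  λ = 4: algebraic multiplicity = 4, geometric multiplicity = 2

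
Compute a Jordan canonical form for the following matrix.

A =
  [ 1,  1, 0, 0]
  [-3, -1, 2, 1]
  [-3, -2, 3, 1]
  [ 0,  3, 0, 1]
J_3(1) ⊕ J_1(1)

The characteristic polynomial is
  det(x·I − A) = x^4 - 4*x^3 + 6*x^2 - 4*x + 1 = (x - 1)^4

Eigenvalues and multiplicities (the geometric multiplicity of λ is n − rank(A − λI), which equals the number of Jordan blocks for λ):
  λ = 1: algebraic multiplicity = 4, geometric multiplicity = 2

Determining the block sizes for each eigenvalue:
  λ = 1: with am = 4 and gm = 2, the partition is not yet determined (e.g. several partitions of 4 into 2 parts exist). Let N = A − (1)·I. Computing rank(N^1) = 2, rank(N^2) = 1, rank(N^3) = 0; the number of blocks of size ≥ j is rank(N^{j−1}) − rank(N^j), giving [2, 1, 1]. So we have 1 block(s) of size 3, 1 block(s) of size 1 → block sizes [3, 1]

Assembling the blocks gives a Jordan form
J =
  [1, 1, 0, 0]
  [0, 1, 1, 0]
  [0, 0, 1, 0]
  [0, 0, 0, 1]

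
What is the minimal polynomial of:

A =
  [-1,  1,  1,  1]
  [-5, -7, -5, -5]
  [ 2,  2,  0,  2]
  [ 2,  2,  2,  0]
x^2 + 4*x + 4

The characteristic polynomial is χ_A(x) = (x + 2)^4, so the eigenvalues are known. The minimal polynomial is
  m_A(x) = Π_λ (x − λ)^{k_λ}
where k_λ is the size of the *largest* Jordan block for λ (equivalently, the smallest k with (A − λI)^k v = 0 for every generalised eigenvector v of λ).

  λ = -2: largest Jordan block has size 2, contributing (x + 2)^2

So m_A(x) = (x + 2)^2 = x^2 + 4*x + 4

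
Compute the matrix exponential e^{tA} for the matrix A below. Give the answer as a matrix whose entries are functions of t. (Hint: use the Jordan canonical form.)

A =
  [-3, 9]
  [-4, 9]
e^{tA} =
  [-6*t*exp(3*t) + exp(3*t), 9*t*exp(3*t)]
  [-4*t*exp(3*t), 6*t*exp(3*t) + exp(3*t)]

Strategy: write A = P · J · P⁻¹ where J is a Jordan canonical form, so e^{tA} = P · e^{tJ} · P⁻¹, and e^{tJ} can be computed block-by-block.

A has Jordan form
J =
  [3, 1]
  [0, 3]
(up to reordering of blocks).

Per-block formulas:
  For a 2×2 Jordan block J_2(3): exp(t · J_2(3)) = e^(3t)·(I + t·N), where N is the 2×2 nilpotent shift.

After assembling e^{tJ} and conjugating by P, we get:

e^{tA} =
  [-6*t*exp(3*t) + exp(3*t), 9*t*exp(3*t)]
  [-4*t*exp(3*t), 6*t*exp(3*t) + exp(3*t)]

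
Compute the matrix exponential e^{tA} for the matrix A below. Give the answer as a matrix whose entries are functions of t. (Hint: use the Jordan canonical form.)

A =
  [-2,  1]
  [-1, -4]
e^{tA} =
  [t*exp(-3*t) + exp(-3*t), t*exp(-3*t)]
  [-t*exp(-3*t), -t*exp(-3*t) + exp(-3*t)]

Strategy: write A = P · J · P⁻¹ where J is a Jordan canonical form, so e^{tA} = P · e^{tJ} · P⁻¹, and e^{tJ} can be computed block-by-block.

A has Jordan form
J =
  [-3,  1]
  [ 0, -3]
(up to reordering of blocks).

Per-block formulas:
  For a 2×2 Jordan block J_2(-3): exp(t · J_2(-3)) = e^(-3t)·(I + t·N), where N is the 2×2 nilpotent shift.

After assembling e^{tJ} and conjugating by P, we get:

e^{tA} =
  [t*exp(-3*t) + exp(-3*t), t*exp(-3*t)]
  [-t*exp(-3*t), -t*exp(-3*t) + exp(-3*t)]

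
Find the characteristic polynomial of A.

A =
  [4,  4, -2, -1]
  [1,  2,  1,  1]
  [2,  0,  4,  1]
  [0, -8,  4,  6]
x^4 - 16*x^3 + 96*x^2 - 256*x + 256

Expanding det(x·I − A) (e.g. by cofactor expansion or by noting that A is similar to its Jordan form J, which has the same characteristic polynomial as A) gives
  χ_A(x) = x^4 - 16*x^3 + 96*x^2 - 256*x + 256
which factors as (x - 4)^4. The eigenvalues (with algebraic multiplicities) are λ = 4 with multiplicity 4.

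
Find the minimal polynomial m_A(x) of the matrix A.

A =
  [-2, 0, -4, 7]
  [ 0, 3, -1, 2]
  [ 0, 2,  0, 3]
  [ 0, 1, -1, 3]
x^4 - 4*x^3 + 16*x - 16

The characteristic polynomial is χ_A(x) = (x - 2)^3*(x + 2), so the eigenvalues are known. The minimal polynomial is
  m_A(x) = Π_λ (x − λ)^{k_λ}
where k_λ is the size of the *largest* Jordan block for λ (equivalently, the smallest k with (A − λI)^k v = 0 for every generalised eigenvector v of λ).

  λ = -2: largest Jordan block has size 1, contributing (x + 2)
  λ = 2: largest Jordan block has size 3, contributing (x − 2)^3

So m_A(x) = (x - 2)^3*(x + 2) = x^4 - 4*x^3 + 16*x - 16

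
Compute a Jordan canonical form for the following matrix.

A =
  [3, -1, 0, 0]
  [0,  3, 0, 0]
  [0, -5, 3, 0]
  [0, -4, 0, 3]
J_2(3) ⊕ J_1(3) ⊕ J_1(3)

The characteristic polynomial is
  det(x·I − A) = x^4 - 12*x^3 + 54*x^2 - 108*x + 81 = (x - 3)^4

Eigenvalues and multiplicities (the geometric multiplicity of λ is n − rank(A − λI), which equals the number of Jordan blocks for λ):
  λ = 3: algebraic multiplicity = 4, geometric multiplicity = 3

Determining the block sizes for each eigenvalue:
  λ = 3: 3 blocks summing to 4 forces exactly one block of size 2 and the rest size 1 → block sizes [2, 1, 1]

Assembling the blocks gives a Jordan form
J =
  [3, 1, 0, 0]
  [0, 3, 0, 0]
  [0, 0, 3, 0]
  [0, 0, 0, 3]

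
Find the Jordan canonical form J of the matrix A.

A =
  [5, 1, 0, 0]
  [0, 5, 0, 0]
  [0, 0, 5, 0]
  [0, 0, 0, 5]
J_2(5) ⊕ J_1(5) ⊕ J_1(5)

The characteristic polynomial is
  det(x·I − A) = x^4 - 20*x^3 + 150*x^2 - 500*x + 625 = (x - 5)^4

Eigenvalues and multiplicities (the geometric multiplicity of λ is n − rank(A − λI), which equals the number of Jordan blocks for λ):
  λ = 5: algebraic multiplicity = 4, geometric multiplicity = 3

Determining the block sizes for each eigenvalue:
  λ = 5: 3 blocks summing to 4 forces exactly one block of size 2 and the rest size 1 → block sizes [2, 1, 1]

Assembling the blocks gives a Jordan form
J =
  [5, 1, 0, 0]
  [0, 5, 0, 0]
  [0, 0, 5, 0]
  [0, 0, 0, 5]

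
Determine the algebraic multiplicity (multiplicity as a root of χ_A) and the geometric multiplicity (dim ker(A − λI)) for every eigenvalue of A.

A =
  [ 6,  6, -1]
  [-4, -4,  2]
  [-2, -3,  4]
λ = 2: alg = 3, geom = 1

Step 1 — factor the characteristic polynomial to read off the algebraic multiplicities:
  χ_A(x) = (x - 2)^3

Step 2 — compute geometric multiplicities via the rank-nullity identity g(λ) = n − rank(A − λI):
  rank(A − (2)·I) = 2, so dim ker(A − (2)·I) = n − 2 = 1

Summary:
  λ = 2: algebraic multiplicity = 3, geometric multiplicity = 1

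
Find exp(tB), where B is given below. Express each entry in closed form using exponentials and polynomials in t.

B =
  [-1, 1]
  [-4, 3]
e^{tB} =
  [-2*t*exp(t) + exp(t), t*exp(t)]
  [-4*t*exp(t), 2*t*exp(t) + exp(t)]

Strategy: write B = P · J · P⁻¹ where J is a Jordan canonical form, so e^{tB} = P · e^{tJ} · P⁻¹, and e^{tJ} can be computed block-by-block.

B has Jordan form
J =
  [1, 1]
  [0, 1]
(up to reordering of blocks).

Per-block formulas:
  For a 2×2 Jordan block J_2(1): exp(t · J_2(1)) = e^(1t)·(I + t·N), where N is the 2×2 nilpotent shift.

After assembling e^{tJ} and conjugating by P, we get:

e^{tB} =
  [-2*t*exp(t) + exp(t), t*exp(t)]
  [-4*t*exp(t), 2*t*exp(t) + exp(t)]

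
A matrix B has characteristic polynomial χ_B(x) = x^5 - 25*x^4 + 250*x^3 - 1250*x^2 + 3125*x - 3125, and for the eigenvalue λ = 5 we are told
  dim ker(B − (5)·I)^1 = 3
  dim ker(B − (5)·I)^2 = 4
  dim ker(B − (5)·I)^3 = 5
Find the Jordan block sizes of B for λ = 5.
Block sizes for λ = 5: [3, 1, 1]

From the dimensions of kernels of powers, the number of Jordan blocks of size at least j is d_j − d_{j−1} where d_j = dim ker(N^j) (with d_0 = 0). Computing the differences gives [3, 1, 1].
The number of blocks of size exactly k is (#blocks of size ≥ k) − (#blocks of size ≥ k + 1), so the partition is: 2 block(s) of size 1, 1 block(s) of size 3.
In nonincreasing order the block sizes are [3, 1, 1].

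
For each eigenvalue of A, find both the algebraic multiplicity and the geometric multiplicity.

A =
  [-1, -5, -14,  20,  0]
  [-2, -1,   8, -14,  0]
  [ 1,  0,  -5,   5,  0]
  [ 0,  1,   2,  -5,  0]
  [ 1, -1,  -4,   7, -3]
λ = -3: alg = 5, geom = 3

Step 1 — factor the characteristic polynomial to read off the algebraic multiplicities:
  χ_A(x) = (x + 3)^5

Step 2 — compute geometric multiplicities via the rank-nullity identity g(λ) = n − rank(A − λI):
  rank(A − (-3)·I) = 2, so dim ker(A − (-3)·I) = n − 2 = 3

Summary:
  λ = -3: algebraic multiplicity = 5, geometric multiplicity = 3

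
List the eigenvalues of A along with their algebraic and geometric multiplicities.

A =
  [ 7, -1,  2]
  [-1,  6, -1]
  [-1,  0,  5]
λ = 6: alg = 3, geom = 1

Step 1 — factor the characteristic polynomial to read off the algebraic multiplicities:
  χ_A(x) = (x - 6)^3

Step 2 — compute geometric multiplicities via the rank-nullity identity g(λ) = n − rank(A − λI):
  rank(A − (6)·I) = 2, so dim ker(A − (6)·I) = n − 2 = 1

Summary:
  λ = 6: algebraic multiplicity = 3, geometric multiplicity = 1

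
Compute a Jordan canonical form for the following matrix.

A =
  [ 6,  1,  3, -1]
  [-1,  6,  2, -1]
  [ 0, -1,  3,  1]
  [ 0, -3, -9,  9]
J_3(6) ⊕ J_1(6)

The characteristic polynomial is
  det(x·I − A) = x^4 - 24*x^3 + 216*x^2 - 864*x + 1296 = (x - 6)^4

Eigenvalues and multiplicities (the geometric multiplicity of λ is n − rank(A − λI), which equals the number of Jordan blocks for λ):
  λ = 6: algebraic multiplicity = 4, geometric multiplicity = 2

Determining the block sizes for each eigenvalue:
  λ = 6: with am = 4 and gm = 2, the partition is not yet determined (e.g. several partitions of 4 into 2 parts exist). Let N = A − (6)·I. Computing rank(N^1) = 2, rank(N^2) = 1, rank(N^3) = 0; the number of blocks of size ≥ j is rank(N^{j−1}) − rank(N^j), giving [2, 1, 1]. So we have 1 block(s) of size 3, 1 block(s) of size 1 → block sizes [3, 1]

Assembling the blocks gives a Jordan form
J =
  [6, 1, 0, 0]
  [0, 6, 1, 0]
  [0, 0, 6, 0]
  [0, 0, 0, 6]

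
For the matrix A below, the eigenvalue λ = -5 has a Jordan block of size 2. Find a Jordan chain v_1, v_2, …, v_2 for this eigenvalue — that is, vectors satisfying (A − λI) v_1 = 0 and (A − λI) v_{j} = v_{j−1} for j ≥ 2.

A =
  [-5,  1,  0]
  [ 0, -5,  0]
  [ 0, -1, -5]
A Jordan chain for λ = -5 of length 2:
v_1 = (1, 0, -1)ᵀ
v_2 = (0, 1, 0)ᵀ

Let N = A − (-5)·I. We want v_2 with N^2 v_2 = 0 but N^1 v_2 ≠ 0; then v_{j-1} := N · v_j for j = 2, …, 2.

Pick v_2 = (0, 1, 0)ᵀ.
Then v_1 = N · v_2 = (1, 0, -1)ᵀ.

Sanity check: (A − (-5)·I) v_1 = (0, 0, 0)ᵀ = 0. ✓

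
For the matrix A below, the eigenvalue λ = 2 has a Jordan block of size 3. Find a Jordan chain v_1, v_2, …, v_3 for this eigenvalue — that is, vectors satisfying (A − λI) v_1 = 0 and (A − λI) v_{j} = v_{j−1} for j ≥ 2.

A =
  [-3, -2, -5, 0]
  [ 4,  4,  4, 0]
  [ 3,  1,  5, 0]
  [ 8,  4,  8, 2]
A Jordan chain for λ = 2 of length 3:
v_1 = (2, 0, -2, 0)ᵀ
v_2 = (-5, 4, 3, 8)ᵀ
v_3 = (1, 0, 0, 0)ᵀ

Let N = A − (2)·I. We want v_3 with N^3 v_3 = 0 but N^2 v_3 ≠ 0; then v_{j-1} := N · v_j for j = 3, …, 2.

Pick v_3 = (1, 0, 0, 0)ᵀ.
Then v_2 = N · v_3 = (-5, 4, 3, 8)ᵀ.
Then v_1 = N · v_2 = (2, 0, -2, 0)ᵀ.

Sanity check: (A − (2)·I) v_1 = (0, 0, 0, 0)ᵀ = 0. ✓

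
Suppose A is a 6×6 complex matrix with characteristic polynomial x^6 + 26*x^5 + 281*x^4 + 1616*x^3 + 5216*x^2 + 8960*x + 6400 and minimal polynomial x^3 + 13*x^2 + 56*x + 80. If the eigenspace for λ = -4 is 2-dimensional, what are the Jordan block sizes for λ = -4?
Block sizes for λ = -4: [2, 2]

Step 1 — from the characteristic polynomial, algebraic multiplicity of λ = -4 is 4. From dim ker(A − (-4)·I) = 2, there are exactly 2 Jordan blocks for λ = -4.
Step 2 — from the minimal polynomial, the factor (x + 4)^2 tells us the largest block for λ = -4 has size 2.
Step 3 — with total size 4, 2 blocks, and largest block 2, the block sizes (in nonincreasing order) are [2, 2].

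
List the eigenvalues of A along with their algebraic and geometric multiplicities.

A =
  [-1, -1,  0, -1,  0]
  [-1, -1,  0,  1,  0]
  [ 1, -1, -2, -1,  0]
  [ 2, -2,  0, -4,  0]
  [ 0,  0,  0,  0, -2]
λ = -2: alg = 5, geom = 4

Step 1 — factor the characteristic polynomial to read off the algebraic multiplicities:
  χ_A(x) = (x + 2)^5

Step 2 — compute geometric multiplicities via the rank-nullity identity g(λ) = n − rank(A − λI):
  rank(A − (-2)·I) = 1, so dim ker(A − (-2)·I) = n − 1 = 4

Summary:
  λ = -2: algebraic multiplicity = 5, geometric multiplicity = 4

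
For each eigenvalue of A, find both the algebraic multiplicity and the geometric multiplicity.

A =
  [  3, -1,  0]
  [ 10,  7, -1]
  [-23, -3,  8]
λ = 6: alg = 3, geom = 1

Step 1 — factor the characteristic polynomial to read off the algebraic multiplicities:
  χ_A(x) = (x - 6)^3

Step 2 — compute geometric multiplicities via the rank-nullity identity g(λ) = n − rank(A − λI):
  rank(A − (6)·I) = 2, so dim ker(A − (6)·I) = n − 2 = 1

Summary:
  λ = 6: algebraic multiplicity = 3, geometric multiplicity = 1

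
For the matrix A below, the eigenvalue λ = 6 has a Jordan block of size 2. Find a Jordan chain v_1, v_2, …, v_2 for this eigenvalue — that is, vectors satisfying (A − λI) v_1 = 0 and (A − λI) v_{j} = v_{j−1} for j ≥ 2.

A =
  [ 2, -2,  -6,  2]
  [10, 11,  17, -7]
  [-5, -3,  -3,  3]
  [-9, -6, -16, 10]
A Jordan chain for λ = 6 of length 2:
v_1 = (0, -2, 1, 1)ᵀ
v_2 = (1, 1, -1, 0)ᵀ

Let N = A − (6)·I. We want v_2 with N^2 v_2 = 0 but N^1 v_2 ≠ 0; then v_{j-1} := N · v_j for j = 2, …, 2.

Pick v_2 = (1, 1, -1, 0)ᵀ.
Then v_1 = N · v_2 = (0, -2, 1, 1)ᵀ.

Sanity check: (A − (6)·I) v_1 = (0, 0, 0, 0)ᵀ = 0. ✓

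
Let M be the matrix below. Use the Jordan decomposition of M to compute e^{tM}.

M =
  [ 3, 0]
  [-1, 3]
e^{tM} =
  [exp(3*t), 0]
  [-t*exp(3*t), exp(3*t)]

Strategy: write M = P · J · P⁻¹ where J is a Jordan canonical form, so e^{tM} = P · e^{tJ} · P⁻¹, and e^{tJ} can be computed block-by-block.

M has Jordan form
J =
  [3, 1]
  [0, 3]
(up to reordering of blocks).

Per-block formulas:
  For a 2×2 Jordan block J_2(3): exp(t · J_2(3)) = e^(3t)·(I + t·N), where N is the 2×2 nilpotent shift.

After assembling e^{tJ} and conjugating by P, we get:

e^{tM} =
  [exp(3*t), 0]
  [-t*exp(3*t), exp(3*t)]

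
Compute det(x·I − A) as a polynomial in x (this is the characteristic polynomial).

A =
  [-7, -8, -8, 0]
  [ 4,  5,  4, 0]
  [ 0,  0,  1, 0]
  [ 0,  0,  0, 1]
x^4 - 6*x^2 + 8*x - 3

Expanding det(x·I − A) (e.g. by cofactor expansion or by noting that A is similar to its Jordan form J, which has the same characteristic polynomial as A) gives
  χ_A(x) = x^4 - 6*x^2 + 8*x - 3
which factors as (x - 1)^3*(x + 3). The eigenvalues (with algebraic multiplicities) are λ = -3 with multiplicity 1, λ = 1 with multiplicity 3.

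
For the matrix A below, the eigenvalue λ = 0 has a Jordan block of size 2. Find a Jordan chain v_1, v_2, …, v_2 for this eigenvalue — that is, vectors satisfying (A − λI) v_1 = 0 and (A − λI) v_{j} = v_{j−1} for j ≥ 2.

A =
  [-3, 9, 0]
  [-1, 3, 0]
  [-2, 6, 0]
A Jordan chain for λ = 0 of length 2:
v_1 = (-3, -1, -2)ᵀ
v_2 = (1, 0, 0)ᵀ

Let N = A − (0)·I. We want v_2 with N^2 v_2 = 0 but N^1 v_2 ≠ 0; then v_{j-1} := N · v_j for j = 2, …, 2.

Pick v_2 = (1, 0, 0)ᵀ.
Then v_1 = N · v_2 = (-3, -1, -2)ᵀ.

Sanity check: (A − (0)·I) v_1 = (0, 0, 0)ᵀ = 0. ✓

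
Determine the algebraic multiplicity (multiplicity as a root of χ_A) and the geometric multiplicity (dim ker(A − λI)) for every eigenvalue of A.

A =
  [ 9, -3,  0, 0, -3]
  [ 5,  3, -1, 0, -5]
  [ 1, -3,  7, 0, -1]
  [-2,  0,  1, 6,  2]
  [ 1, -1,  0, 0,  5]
λ = 6: alg = 5, geom = 3

Step 1 — factor the characteristic polynomial to read off the algebraic multiplicities:
  χ_A(x) = (x - 6)^5

Step 2 — compute geometric multiplicities via the rank-nullity identity g(λ) = n − rank(A − λI):
  rank(A − (6)·I) = 2, so dim ker(A − (6)·I) = n − 2 = 3

Summary:
  λ = 6: algebraic multiplicity = 5, geometric multiplicity = 3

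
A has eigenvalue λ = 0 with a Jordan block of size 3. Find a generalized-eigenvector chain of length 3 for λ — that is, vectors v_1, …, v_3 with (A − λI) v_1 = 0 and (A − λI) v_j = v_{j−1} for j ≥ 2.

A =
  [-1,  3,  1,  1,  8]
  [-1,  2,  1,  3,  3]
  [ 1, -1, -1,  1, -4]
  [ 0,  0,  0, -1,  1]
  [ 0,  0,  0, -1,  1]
A Jordan chain for λ = 0 of length 3:
v_1 = (-1, 0, -1, 0, 0)ᵀ
v_2 = (-1, -1, 1, 0, 0)ᵀ
v_3 = (1, 0, 0, 0, 0)ᵀ

Let N = A − (0)·I. We want v_3 with N^3 v_3 = 0 but N^2 v_3 ≠ 0; then v_{j-1} := N · v_j for j = 3, …, 2.

Pick v_3 = (1, 0, 0, 0, 0)ᵀ.
Then v_2 = N · v_3 = (-1, -1, 1, 0, 0)ᵀ.
Then v_1 = N · v_2 = (-1, 0, -1, 0, 0)ᵀ.

Sanity check: (A − (0)·I) v_1 = (0, 0, 0, 0, 0)ᵀ = 0. ✓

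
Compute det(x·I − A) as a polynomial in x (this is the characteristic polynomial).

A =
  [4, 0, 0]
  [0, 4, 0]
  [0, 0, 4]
x^3 - 12*x^2 + 48*x - 64

Expanding det(x·I − A) (e.g. by cofactor expansion or by noting that A is similar to its Jordan form J, which has the same characteristic polynomial as A) gives
  χ_A(x) = x^3 - 12*x^2 + 48*x - 64
which factors as (x - 4)^3. The eigenvalues (with algebraic multiplicities) are λ = 4 with multiplicity 3.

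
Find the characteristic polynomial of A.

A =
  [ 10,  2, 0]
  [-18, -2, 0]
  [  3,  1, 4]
x^3 - 12*x^2 + 48*x - 64

Expanding det(x·I − A) (e.g. by cofactor expansion or by noting that A is similar to its Jordan form J, which has the same characteristic polynomial as A) gives
  χ_A(x) = x^3 - 12*x^2 + 48*x - 64
which factors as (x - 4)^3. The eigenvalues (with algebraic multiplicities) are λ = 4 with multiplicity 3.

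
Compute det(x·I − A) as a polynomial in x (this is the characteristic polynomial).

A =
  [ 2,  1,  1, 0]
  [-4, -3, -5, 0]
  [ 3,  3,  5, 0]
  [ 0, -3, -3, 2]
x^4 - 6*x^3 + 13*x^2 - 12*x + 4

Expanding det(x·I − A) (e.g. by cofactor expansion or by noting that A is similar to its Jordan form J, which has the same characteristic polynomial as A) gives
  χ_A(x) = x^4 - 6*x^3 + 13*x^2 - 12*x + 4
which factors as (x - 2)^2*(x - 1)^2. The eigenvalues (with algebraic multiplicities) are λ = 1 with multiplicity 2, λ = 2 with multiplicity 2.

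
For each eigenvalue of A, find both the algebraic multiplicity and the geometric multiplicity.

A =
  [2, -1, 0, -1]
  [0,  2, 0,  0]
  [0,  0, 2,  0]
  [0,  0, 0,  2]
λ = 2: alg = 4, geom = 3

Step 1 — factor the characteristic polynomial to read off the algebraic multiplicities:
  χ_A(x) = (x - 2)^4

Step 2 — compute geometric multiplicities via the rank-nullity identity g(λ) = n − rank(A − λI):
  rank(A − (2)·I) = 1, so dim ker(A − (2)·I) = n − 1 = 3

Summary:
  λ = 2: algebraic multiplicity = 4, geometric multiplicity = 3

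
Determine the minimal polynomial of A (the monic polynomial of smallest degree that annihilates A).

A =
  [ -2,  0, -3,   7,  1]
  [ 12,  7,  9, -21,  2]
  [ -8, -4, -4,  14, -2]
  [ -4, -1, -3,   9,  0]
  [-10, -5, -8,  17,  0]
x^3 - 6*x^2 + 12*x - 8

The characteristic polynomial is χ_A(x) = (x - 2)^5, so the eigenvalues are known. The minimal polynomial is
  m_A(x) = Π_λ (x − λ)^{k_λ}
where k_λ is the size of the *largest* Jordan block for λ (equivalently, the smallest k with (A − λI)^k v = 0 for every generalised eigenvector v of λ).

  λ = 2: largest Jordan block has size 3, contributing (x − 2)^3

So m_A(x) = (x - 2)^3 = x^3 - 6*x^2 + 12*x - 8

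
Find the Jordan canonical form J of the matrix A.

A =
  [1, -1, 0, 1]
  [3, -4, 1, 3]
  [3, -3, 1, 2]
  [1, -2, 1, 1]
J_1(-1) ⊕ J_3(0)

The characteristic polynomial is
  det(x·I − A) = x^4 + x^3 = x^3*(x + 1)

Eigenvalues and multiplicities (the geometric multiplicity of λ is n − rank(A − λI), which equals the number of Jordan blocks for λ):
  λ = -1: algebraic multiplicity = 1, geometric multiplicity = 1
  λ = 0: algebraic multiplicity = 3, geometric multiplicity = 1

Determining the block sizes for each eigenvalue:
  λ = -1: one block (gm = 1), so the single block has size am = 1 → block sizes [1]
  λ = 0: one block (gm = 1), so the single block has size am = 3 → block sizes [3]

Assembling the blocks gives a Jordan form
J =
  [-1, 0, 0, 0]
  [ 0, 0, 1, 0]
  [ 0, 0, 0, 1]
  [ 0, 0, 0, 0]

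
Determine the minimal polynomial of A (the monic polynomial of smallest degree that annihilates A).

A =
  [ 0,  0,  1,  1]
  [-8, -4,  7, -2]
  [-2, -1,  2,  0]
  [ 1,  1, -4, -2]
x^2 + 2*x + 1

The characteristic polynomial is χ_A(x) = (x + 1)^4, so the eigenvalues are known. The minimal polynomial is
  m_A(x) = Π_λ (x − λ)^{k_λ}
where k_λ is the size of the *largest* Jordan block for λ (equivalently, the smallest k with (A − λI)^k v = 0 for every generalised eigenvector v of λ).

  λ = -1: largest Jordan block has size 2, contributing (x + 1)^2

So m_A(x) = (x + 1)^2 = x^2 + 2*x + 1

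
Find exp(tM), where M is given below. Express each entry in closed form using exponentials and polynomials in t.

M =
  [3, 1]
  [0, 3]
e^{tM} =
  [exp(3*t), t*exp(3*t)]
  [0, exp(3*t)]

Strategy: write M = P · J · P⁻¹ where J is a Jordan canonical form, so e^{tM} = P · e^{tJ} · P⁻¹, and e^{tJ} can be computed block-by-block.

M has Jordan form
J =
  [3, 1]
  [0, 3]
(up to reordering of blocks).

Per-block formulas:
  For a 2×2 Jordan block J_2(3): exp(t · J_2(3)) = e^(3t)·(I + t·N), where N is the 2×2 nilpotent shift.

After assembling e^{tJ} and conjugating by P, we get:

e^{tM} =
  [exp(3*t), t*exp(3*t)]
  [0, exp(3*t)]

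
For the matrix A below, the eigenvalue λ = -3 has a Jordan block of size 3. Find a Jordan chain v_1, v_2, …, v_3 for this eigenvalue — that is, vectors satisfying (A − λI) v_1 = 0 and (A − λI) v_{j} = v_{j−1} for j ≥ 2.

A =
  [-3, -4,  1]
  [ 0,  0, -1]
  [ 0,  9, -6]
A Jordan chain for λ = -3 of length 3:
v_1 = (-3, 0, 0)ᵀ
v_2 = (-4, 3, 9)ᵀ
v_3 = (0, 1, 0)ᵀ

Let N = A − (-3)·I. We want v_3 with N^3 v_3 = 0 but N^2 v_3 ≠ 0; then v_{j-1} := N · v_j for j = 3, …, 2.

Pick v_3 = (0, 1, 0)ᵀ.
Then v_2 = N · v_3 = (-4, 3, 9)ᵀ.
Then v_1 = N · v_2 = (-3, 0, 0)ᵀ.

Sanity check: (A − (-3)·I) v_1 = (0, 0, 0)ᵀ = 0. ✓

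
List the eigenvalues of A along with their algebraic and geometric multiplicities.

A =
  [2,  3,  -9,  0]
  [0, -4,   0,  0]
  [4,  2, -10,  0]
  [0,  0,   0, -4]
λ = -4: alg = 4, geom = 3

Step 1 — factor the characteristic polynomial to read off the algebraic multiplicities:
  χ_A(x) = (x + 4)^4

Step 2 — compute geometric multiplicities via the rank-nullity identity g(λ) = n − rank(A − λI):
  rank(A − (-4)·I) = 1, so dim ker(A − (-4)·I) = n − 1 = 3

Summary:
  λ = -4: algebraic multiplicity = 4, geometric multiplicity = 3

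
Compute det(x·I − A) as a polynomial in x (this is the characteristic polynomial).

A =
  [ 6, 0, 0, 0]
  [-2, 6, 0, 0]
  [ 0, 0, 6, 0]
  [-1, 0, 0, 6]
x^4 - 24*x^3 + 216*x^2 - 864*x + 1296

Expanding det(x·I − A) (e.g. by cofactor expansion or by noting that A is similar to its Jordan form J, which has the same characteristic polynomial as A) gives
  χ_A(x) = x^4 - 24*x^3 + 216*x^2 - 864*x + 1296
which factors as (x - 6)^4. The eigenvalues (with algebraic multiplicities) are λ = 6 with multiplicity 4.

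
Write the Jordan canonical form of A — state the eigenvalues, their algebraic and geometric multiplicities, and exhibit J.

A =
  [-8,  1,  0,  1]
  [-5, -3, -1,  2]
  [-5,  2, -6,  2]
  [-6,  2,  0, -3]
J_3(-5) ⊕ J_1(-5)

The characteristic polynomial is
  det(x·I − A) = x^4 + 20*x^3 + 150*x^2 + 500*x + 625 = (x + 5)^4

Eigenvalues and multiplicities (the geometric multiplicity of λ is n − rank(A − λI), which equals the number of Jordan blocks for λ):
  λ = -5: algebraic multiplicity = 4, geometric multiplicity = 2

Determining the block sizes for each eigenvalue:
  λ = -5: with am = 4 and gm = 2, the partition is not yet determined (e.g. several partitions of 4 into 2 parts exist). Let N = A − (-5)·I. Computing rank(N^1) = 2, rank(N^2) = 1, rank(N^3) = 0; the number of blocks of size ≥ j is rank(N^{j−1}) − rank(N^j), giving [2, 1, 1]. So we have 1 block(s) of size 3, 1 block(s) of size 1 → block sizes [3, 1]

Assembling the blocks gives a Jordan form
J =
  [-5,  1,  0,  0]
  [ 0, -5,  1,  0]
  [ 0,  0, -5,  0]
  [ 0,  0,  0, -5]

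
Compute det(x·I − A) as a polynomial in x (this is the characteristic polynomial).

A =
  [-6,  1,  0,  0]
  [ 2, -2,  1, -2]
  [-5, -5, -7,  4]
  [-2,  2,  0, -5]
x^4 + 20*x^3 + 150*x^2 + 500*x + 625

Expanding det(x·I − A) (e.g. by cofactor expansion or by noting that A is similar to its Jordan form J, which has the same characteristic polynomial as A) gives
  χ_A(x) = x^4 + 20*x^3 + 150*x^2 + 500*x + 625
which factors as (x + 5)^4. The eigenvalues (with algebraic multiplicities) are λ = -5 with multiplicity 4.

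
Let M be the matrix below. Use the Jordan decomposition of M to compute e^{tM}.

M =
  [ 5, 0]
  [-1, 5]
e^{tM} =
  [exp(5*t), 0]
  [-t*exp(5*t), exp(5*t)]

Strategy: write M = P · J · P⁻¹ where J is a Jordan canonical form, so e^{tM} = P · e^{tJ} · P⁻¹, and e^{tJ} can be computed block-by-block.

M has Jordan form
J =
  [5, 1]
  [0, 5]
(up to reordering of blocks).

Per-block formulas:
  For a 2×2 Jordan block J_2(5): exp(t · J_2(5)) = e^(5t)·(I + t·N), where N is the 2×2 nilpotent shift.

After assembling e^{tJ} and conjugating by P, we get:

e^{tM} =
  [exp(5*t), 0]
  [-t*exp(5*t), exp(5*t)]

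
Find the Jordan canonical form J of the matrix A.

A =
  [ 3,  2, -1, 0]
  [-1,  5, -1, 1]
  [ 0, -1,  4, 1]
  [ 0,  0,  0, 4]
J_3(4) ⊕ J_1(4)

The characteristic polynomial is
  det(x·I − A) = x^4 - 16*x^3 + 96*x^2 - 256*x + 256 = (x - 4)^4

Eigenvalues and multiplicities (the geometric multiplicity of λ is n − rank(A − λI), which equals the number of Jordan blocks for λ):
  λ = 4: algebraic multiplicity = 4, geometric multiplicity = 2

Determining the block sizes for each eigenvalue:
  λ = 4: with am = 4 and gm = 2, the partition is not yet determined (e.g. several partitions of 4 into 2 parts exist). Let N = A − (4)·I. Computing rank(N^1) = 2, rank(N^2) = 1, rank(N^3) = 0; the number of blocks of size ≥ j is rank(N^{j−1}) − rank(N^j), giving [2, 1, 1]. So we have 1 block(s) of size 3, 1 block(s) of size 1 → block sizes [3, 1]

Assembling the blocks gives a Jordan form
J =
  [4, 1, 0, 0]
  [0, 4, 1, 0]
  [0, 0, 4, 0]
  [0, 0, 0, 4]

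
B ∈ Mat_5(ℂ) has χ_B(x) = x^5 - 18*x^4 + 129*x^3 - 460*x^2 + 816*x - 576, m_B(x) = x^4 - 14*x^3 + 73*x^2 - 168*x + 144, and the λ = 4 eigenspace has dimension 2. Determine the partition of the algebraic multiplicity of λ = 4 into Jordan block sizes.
Block sizes for λ = 4: [2, 1]

Step 1 — from the characteristic polynomial, algebraic multiplicity of λ = 4 is 3. From dim ker(B − (4)·I) = 2, there are exactly 2 Jordan blocks for λ = 4.
Step 2 — from the minimal polynomial, the factor (x − 4)^2 tells us the largest block for λ = 4 has size 2.
Step 3 — with total size 3, 2 blocks, and largest block 2, the block sizes (in nonincreasing order) are [2, 1].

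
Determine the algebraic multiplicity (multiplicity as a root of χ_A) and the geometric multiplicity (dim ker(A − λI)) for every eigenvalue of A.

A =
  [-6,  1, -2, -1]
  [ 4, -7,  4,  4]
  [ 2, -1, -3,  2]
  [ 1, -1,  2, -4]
λ = -5: alg = 4, geom = 2

Step 1 — factor the characteristic polynomial to read off the algebraic multiplicities:
  χ_A(x) = (x + 5)^4

Step 2 — compute geometric multiplicities via the rank-nullity identity g(λ) = n − rank(A − λI):
  rank(A − (-5)·I) = 2, so dim ker(A − (-5)·I) = n − 2 = 2

Summary:
  λ = -5: algebraic multiplicity = 4, geometric multiplicity = 2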